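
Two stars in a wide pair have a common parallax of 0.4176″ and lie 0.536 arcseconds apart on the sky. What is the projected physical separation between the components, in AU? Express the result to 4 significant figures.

d = 1/p = 1/0.4176″ = 2.3946 pc.
At distance d (pc), an angle of θ arcsec spans θ·d AU: s = 0.536 × 2.3946 = 1.2835 AU.

1.284 AU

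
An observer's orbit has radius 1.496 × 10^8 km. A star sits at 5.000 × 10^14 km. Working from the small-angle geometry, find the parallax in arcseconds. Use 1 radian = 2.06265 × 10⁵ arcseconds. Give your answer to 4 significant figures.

0.06171 arcsec

θ ≈ B/d = (1.496 × 10^8) / (5.000 × 10^14) = 2.9920 × 10^-7 rad.
In arcseconds: 2.9920 × 10^-7 × 206265 = 0.061714″.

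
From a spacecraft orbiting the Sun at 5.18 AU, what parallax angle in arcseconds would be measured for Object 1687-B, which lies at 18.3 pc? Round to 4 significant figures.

p (arcsec) = B (AU) / d (pc).
p = 5.18 / 18.3 = 0.28306 arcsec.

0.2831 arcsec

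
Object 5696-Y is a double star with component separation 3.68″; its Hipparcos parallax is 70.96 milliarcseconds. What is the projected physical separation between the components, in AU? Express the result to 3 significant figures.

51.9 AU

d = 1/p = 1/0.07096″ = 14.092 pc.
At distance d (pc), an angle of θ arcsec spans θ·d AU: s = 3.68 × 14.092 = 51.859 AU.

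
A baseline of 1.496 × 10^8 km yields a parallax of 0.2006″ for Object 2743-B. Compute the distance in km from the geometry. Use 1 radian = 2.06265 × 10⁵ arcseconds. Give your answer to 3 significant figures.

θ = 0.2006″ = 0.2006/206265 = 9.7254 × 10^-7 rad.
d = B/θ = (1.496 × 10^8) / (9.7254 × 10^-7) = 1.5382 × 10^14 km.

1.54 × 10^14 km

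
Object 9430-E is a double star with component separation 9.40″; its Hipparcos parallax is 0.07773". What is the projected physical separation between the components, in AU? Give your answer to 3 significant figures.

d = 1/p = 1/0.07773″ = 12.865 pc.
At distance d (pc), an angle of θ arcsec spans θ·d AU: s = 9.40 × 12.865 = 120.93 AU.

121 AU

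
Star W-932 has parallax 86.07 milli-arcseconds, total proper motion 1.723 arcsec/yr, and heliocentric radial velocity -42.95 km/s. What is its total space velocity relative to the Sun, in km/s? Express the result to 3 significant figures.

d = 1/p = 1/0.08607″ = 11.618 pc.
v_t = 4.740 μ d = 4.740 × 1.723 × 11.618 = 94.884 km/s.
v = √(v_r² + v_t²) = √((-42.95)² + 94.884²) = √10847.7 = 104.15 km/s.

104 km/s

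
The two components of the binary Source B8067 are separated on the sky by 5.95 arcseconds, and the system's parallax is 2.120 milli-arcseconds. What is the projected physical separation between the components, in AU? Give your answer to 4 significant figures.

2807 AU

d = 1/p = 1/0.002120″ = 471.7 pc.
At distance d (pc), an angle of θ arcsec spans θ·d AU: s = 5.95 × 471.7 = 2806.6 AU.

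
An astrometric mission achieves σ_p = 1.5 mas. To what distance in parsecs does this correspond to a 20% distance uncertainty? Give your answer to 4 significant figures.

σ_d/d = σ_p/p, so the condition is σ_p/p ≤ 0.20, i.e. p ≥ σ_p/0.20.
p_min = 1.5/0.20 = 7.5 mas = 0.0075 arcsec.
d_max = 1/p_min = 1/0.0075 = 133.33 pc.

133.3 pc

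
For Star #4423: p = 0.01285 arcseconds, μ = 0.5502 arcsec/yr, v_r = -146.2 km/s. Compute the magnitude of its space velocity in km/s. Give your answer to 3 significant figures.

d = 1/p = 1/0.01285″ = 77.821 pc.
v_t = 4.740 μ d = 4.740 × 0.5502 × 77.821 = 202.95 km/s.
v = √(v_r² + v_t²) = √((-146.2)² + 202.95²) = √62563.1 = 250.13 km/s.

250 km/s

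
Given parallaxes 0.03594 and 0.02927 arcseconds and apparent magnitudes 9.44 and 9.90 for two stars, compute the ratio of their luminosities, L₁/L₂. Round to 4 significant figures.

d₁ = 1/p₁ = 1/0.03594″ = 27.824 pc; d₂ = 1/p₂ = 1/0.02927″ = 34.165 pc.
M₁ = m₁ − 5 log₁₀ d₁ + 5 = 9.44 − 7.2221 + 5 = 7.2179.
M₂ = 9.90 − 7.6679 + 5 = 7.2321.
L₁/L₂ = 10^(0.4(M₂ − M₁)) = 10^(0.4 × 0.0142) = 10^0.00568 = 1.0132.

L₁/L₂ = 1.013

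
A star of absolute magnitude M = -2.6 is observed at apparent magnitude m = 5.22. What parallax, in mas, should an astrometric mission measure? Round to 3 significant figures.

m − M = 5.22 − (-2.6) = 7.82.
d = 10^((m−M)/5 + 1) = 10^2.564 = 366.44 pc.
p = 1/d = 1/366.44 = 0.002729 arcsec = 2.729 mas.

2.73 mas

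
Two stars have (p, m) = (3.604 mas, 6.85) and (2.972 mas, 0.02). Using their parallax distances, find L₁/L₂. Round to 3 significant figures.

L₁/L₂ = 0.00126

d₁ = 1/p₁ = 1/0.003604″ = 277.47 pc; d₂ = 1/p₂ = 1/0.002972″ = 336.47 pc.
M₁ = m₁ − 5 log₁₀ d₁ + 5 = 6.85 − 12.2161 + 5 = -0.3661.
M₂ = 0.02 − 12.6347 + 5 = -7.6147.
L₁/L₂ = 10^(0.4(M₂ − M₁)) = 10^(0.4 × (-7.2486)) = 10^(-2.89944) = 0.0012605.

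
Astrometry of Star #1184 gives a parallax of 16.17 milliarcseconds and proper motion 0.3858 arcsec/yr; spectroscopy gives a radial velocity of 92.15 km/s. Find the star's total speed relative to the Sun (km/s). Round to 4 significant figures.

d = 1/p = 1/0.01617″ = 61.843 pc.
v_t = 4.740 μ d = 4.740 × 0.3858 × 61.843 = 113.09 km/s.
v = √(v_r² + v_t²) = √(92.15² + 113.09²) = √21281 = 145.88 km/s.

145.9 km/s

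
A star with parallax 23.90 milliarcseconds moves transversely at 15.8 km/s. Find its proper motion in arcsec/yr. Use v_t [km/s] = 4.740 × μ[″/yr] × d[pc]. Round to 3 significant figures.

d = 1/p = 1/0.02390″ = 41.841 pc.
μ = v_t / (4.74 d) = 15.8 / (4.74 × 41.841) = 15.8 / 198.33 = 0.079665 ″/yr.

0.0797 arcsec/yr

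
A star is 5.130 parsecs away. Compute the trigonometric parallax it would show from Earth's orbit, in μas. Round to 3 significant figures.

p = 1/d = 1/5.13 = 0.19493 arcsec.
= 0.19493 × 10⁶ = 1.9493 × 10^5 μas.

195000 μas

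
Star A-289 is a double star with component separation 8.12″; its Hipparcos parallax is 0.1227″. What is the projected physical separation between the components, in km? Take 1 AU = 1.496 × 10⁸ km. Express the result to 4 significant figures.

9.900 × 10^9 km

d = 1/p = 1/0.1227″ = 8.15 pc.
At distance d (pc), an angle of θ arcsec spans θ·d AU: s = 8.12 × 8.15 = 66.178 AU.
= 66.178 × 1.496 × 10⁸ km = 9.9002 × 10^9 km.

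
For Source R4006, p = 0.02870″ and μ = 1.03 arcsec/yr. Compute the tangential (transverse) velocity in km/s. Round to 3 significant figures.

170 km/s

d = 1/p = 1/0.02870″ = 34.843 pc.
v_t = 4.74 × μ × d = 4.74 × 1.03 × 34.843 = 170.11 km/s.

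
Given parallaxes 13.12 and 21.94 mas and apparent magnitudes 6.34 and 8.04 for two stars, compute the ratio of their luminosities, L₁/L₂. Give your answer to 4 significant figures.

L₁/L₂ = 13.38

d₁ = 1/p₁ = 1/0.01312″ = 76.22 pc; d₂ = 1/p₂ = 1/0.02194″ = 45.579 pc.
M₁ = m₁ − 5 log₁₀ d₁ + 5 = 6.34 − 9.4103 + 5 = 1.9297.
M₂ = 8.04 − 8.2938 + 5 = 4.7462.
L₁/L₂ = 10^(0.4(M₂ − M₁)) = 10^(0.4 × 2.8165) = 10^1.12660 = 13.384.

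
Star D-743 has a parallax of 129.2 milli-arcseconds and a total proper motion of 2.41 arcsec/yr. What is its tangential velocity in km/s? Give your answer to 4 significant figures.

88.42 km/s

d = 1/p = 1/0.1292″ = 7.7399 pc.
v_t = 4.74 × μ × d = 4.74 × 2.41 × 7.7399 = 88.416 km/s.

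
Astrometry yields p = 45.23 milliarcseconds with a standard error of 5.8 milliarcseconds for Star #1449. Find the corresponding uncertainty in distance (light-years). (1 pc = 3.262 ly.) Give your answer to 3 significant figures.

d = 1/p, so σ_d = σ_p / p².
σ_d = 0.00580 / (0.04523)² = 0.00580 / 0.0020458 = 2.8351 pc = 2.8351 × 3.262 ly = 9.2481 ly.

9.25 ly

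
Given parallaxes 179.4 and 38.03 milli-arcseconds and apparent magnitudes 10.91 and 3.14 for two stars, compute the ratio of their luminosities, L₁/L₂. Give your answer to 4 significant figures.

d₁ = 1/p₁ = 1/0.1794″ = 5.5741 pc; d₂ = 1/p₂ = 1/0.03803″ = 26.295 pc.
M₁ = m₁ − 5 log₁₀ d₁ + 5 = 10.91 − 3.7309 + 5 = 12.1791.
M₂ = 3.14 − 7.0994 + 5 = 1.0406.
L₁/L₂ = 10^(0.4(M₂ − M₁)) = 10^(0.4 × (-11.1385)) = 10^(-4.45540) = 0.000035043.

L₁/L₂ = 3.504 × 10^-5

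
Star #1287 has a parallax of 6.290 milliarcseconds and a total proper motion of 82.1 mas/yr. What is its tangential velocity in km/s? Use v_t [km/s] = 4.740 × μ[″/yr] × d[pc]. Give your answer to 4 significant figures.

d = 1/p = 1/0.006290″ = 158.98 pc.
μ = 82.1 mas/yr = 0.0821 ″/yr.
v_t = 4.74 × μ × d = 4.74 × 0.0821 × 158.98 = 61.868 km/s.

61.87 km/s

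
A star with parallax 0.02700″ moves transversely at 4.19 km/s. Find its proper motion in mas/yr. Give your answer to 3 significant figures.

d = 1/p = 1/0.02700″ = 37.037 pc.
μ = v_t / (4.74 d) = 4.19 / (4.74 × 37.037) = 4.19 / 175.56 = 0.023866 ″/yr = 23.866 mas/yr.

23.9 mas/yr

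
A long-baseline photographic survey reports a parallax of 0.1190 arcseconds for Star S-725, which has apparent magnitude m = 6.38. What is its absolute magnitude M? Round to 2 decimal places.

M = 6.76

d = 1/p = 1/0.1190″ = 8.4034 pc.
m − M = 5 log₁₀(8.4034) − 5 = 4.6223 − 5 = -0.3777.
M = m − (m − M) = 6.38 − (-0.3777) = 6.76.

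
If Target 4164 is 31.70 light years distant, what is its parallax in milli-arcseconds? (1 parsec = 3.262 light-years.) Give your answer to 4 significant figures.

d = 31.70 ly ÷ 3.262 = 9.718 pc.
p = 1/d = 1/9.718 = 0.1029 arcsec.
= 0.1029 × 1000 = 102.9 mas.

102.9 mas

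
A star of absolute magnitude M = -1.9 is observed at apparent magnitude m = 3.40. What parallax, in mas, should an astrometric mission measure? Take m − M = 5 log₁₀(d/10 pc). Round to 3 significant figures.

m − M = 3.40 − (-1.9) = 5.30.
d = 10^((m−M)/5 + 1) = 10^2.060 = 114.82 pc.
p = 1/d = 1/114.82 = 0.0087093 arcsec = 8.7093 mas.

8.71 mas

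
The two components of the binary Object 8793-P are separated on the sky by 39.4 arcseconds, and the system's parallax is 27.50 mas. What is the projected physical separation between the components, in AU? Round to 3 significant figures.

1430 AU

d = 1/p = 1/0.02750″ = 36.364 pc.
At distance d (pc), an angle of θ arcsec spans θ·d AU: s = 39.4 × 36.364 = 1432.7 AU.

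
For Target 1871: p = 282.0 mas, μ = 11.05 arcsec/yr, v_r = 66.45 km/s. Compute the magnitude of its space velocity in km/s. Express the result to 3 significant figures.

d = 1/p = 1/0.2820″ = 3.5461 pc.
v_t = 4.740 μ d = 4.740 × 11.05 × 3.5461 = 185.73 km/s.
v = √(v_r² + v_t²) = √(66.45² + 185.73²) = √38911.2 = 197.26 km/s.

197 km/s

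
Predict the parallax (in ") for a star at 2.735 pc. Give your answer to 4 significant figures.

p = 1/d = 1/2.735 = 0.36563 arcsec.

0.3656 "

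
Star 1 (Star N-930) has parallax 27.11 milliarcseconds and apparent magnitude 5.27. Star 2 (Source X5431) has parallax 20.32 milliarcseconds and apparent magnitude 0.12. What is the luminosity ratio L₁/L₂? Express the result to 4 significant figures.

L₁/L₂ = 0.004893

d₁ = 1/p₁ = 1/0.02711″ = 36.887 pc; d₂ = 1/p₂ = 1/0.02032″ = 49.213 pc.
M₁ = m₁ − 5 log₁₀ d₁ + 5 = 5.27 − 7.8344 + 5 = 2.4356.
M₂ = 0.12 − 8.4604 + 5 = -3.3404.
L₁/L₂ = 10^(0.4(M₂ − M₁)) = 10^(0.4 × (-5.7760)) = 10^(-2.31040) = 0.0048933.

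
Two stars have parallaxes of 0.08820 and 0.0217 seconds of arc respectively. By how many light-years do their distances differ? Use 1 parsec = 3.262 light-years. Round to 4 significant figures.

d_A = 1/0.08820″ = 11.338 pc; d_B = 1/0.02170″ = 46.083 pc.
|d_B − d_A| = |46.083 − 11.338| = 34.745 pc = 34.745 × 3.262 ly = 113.34 ly.

113.3 ly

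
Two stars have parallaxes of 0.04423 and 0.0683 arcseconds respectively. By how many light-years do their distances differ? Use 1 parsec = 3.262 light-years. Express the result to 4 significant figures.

25.99 ly

d_A = 1/0.04423″ = 22.609 pc; d_B = 1/0.06830″ = 14.641 pc.
|d_B − d_A| = |14.641 − 22.609| = 7.968 pc = 7.968 × 3.262 ly = 25.992 ly.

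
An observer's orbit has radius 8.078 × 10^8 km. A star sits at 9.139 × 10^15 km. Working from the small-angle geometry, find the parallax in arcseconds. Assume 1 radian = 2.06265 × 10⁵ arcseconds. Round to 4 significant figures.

0.01823 arcsec

θ ≈ B/d = (8.078 × 10^8) / (9.139 × 10^15) = 8.8390 × 10^-8 rad.
In arcseconds: 8.8390 × 10^-8 × 206265 = 0.018232″.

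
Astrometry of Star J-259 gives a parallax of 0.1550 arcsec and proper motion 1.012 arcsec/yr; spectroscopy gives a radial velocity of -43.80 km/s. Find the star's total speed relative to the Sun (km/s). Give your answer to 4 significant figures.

d = 1/p = 1/0.1550″ = 6.4516 pc.
v_t = 4.740 μ d = 4.740 × 1.012 × 6.4516 = 30.948 km/s.
v = √(v_r² + v_t²) = √((-43.80)² + 30.948²) = √2876.22 = 53.63 km/s.

53.63 km/s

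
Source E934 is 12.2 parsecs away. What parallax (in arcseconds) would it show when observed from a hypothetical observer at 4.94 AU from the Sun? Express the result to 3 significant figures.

0.405 arcsec

p (arcsec) = B (AU) / d (pc).
p = 4.94 / 12.2 = 0.40492 arcsec.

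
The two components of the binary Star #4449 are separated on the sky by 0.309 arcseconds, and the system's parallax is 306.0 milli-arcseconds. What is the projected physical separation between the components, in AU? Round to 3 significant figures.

1.01 AU

d = 1/p = 1/0.3060″ = 3.268 pc.
At distance d (pc), an angle of θ arcsec spans θ·d AU: s = 0.309 × 3.268 = 1.0098 AU.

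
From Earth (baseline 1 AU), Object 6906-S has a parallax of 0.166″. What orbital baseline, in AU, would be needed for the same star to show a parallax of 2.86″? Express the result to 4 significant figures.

17.23 AU

Parallax scales linearly with baseline: p ∝ B, so B = p_target / p_Earth × 1 AU.
B = 2.86 / 0.166 = 17.229 AU.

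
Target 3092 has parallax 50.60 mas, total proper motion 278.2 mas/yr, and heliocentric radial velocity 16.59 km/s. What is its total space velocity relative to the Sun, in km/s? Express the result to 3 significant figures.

d = 1/p = 1/0.05060″ = 19.763 pc.
μ = 278.2 mas/yr = 0.2782 ″/yr.
v_t = 4.740 μ d = 4.740 × 0.2782 × 19.763 = 26.061 km/s.
v = √(v_r² + v_t²) = √(16.59² + 26.061²) = √954.404 = 30.893 km/s.

30.9 km/s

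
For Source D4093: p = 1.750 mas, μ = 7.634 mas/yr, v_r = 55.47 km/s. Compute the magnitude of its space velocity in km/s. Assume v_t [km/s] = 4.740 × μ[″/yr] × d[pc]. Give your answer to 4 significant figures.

d = 1/p = 1/0.001750″ = 571.43 pc.
μ = 7.634 mas/yr = 0.007634 ″/yr.
v_t = 4.740 μ d = 4.740 × 0.007634 × 571.43 = 20.677 km/s.
v = √(v_r² + v_t²) = √(55.47² + 20.677²) = √3504.46 = 59.198 km/s.

59.20 km/s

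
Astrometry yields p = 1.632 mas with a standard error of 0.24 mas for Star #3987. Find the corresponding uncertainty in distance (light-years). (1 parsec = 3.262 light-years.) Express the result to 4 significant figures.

d = 1/p, so σ_d = σ_p / p².
σ_d = 0.000240 / (0.001632)² = 0.000240 / 0.0000026634 = 90.11 pc = 90.11 × 3.262 ly = 293.94 ly.

293.9 ly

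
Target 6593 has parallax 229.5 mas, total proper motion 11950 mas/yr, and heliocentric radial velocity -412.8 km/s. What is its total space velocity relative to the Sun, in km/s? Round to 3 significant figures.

d = 1/p = 1/0.2295″ = 4.3573 pc.
μ = 11950 mas/yr = 11.95 ″/yr.
v_t = 4.740 μ d = 4.740 × 11.95 × 4.3573 = 246.81 km/s.
v = √(v_r² + v_t²) = √((-412.8)² + 246.81²) = √231319 = 480.96 km/s.

481 km/s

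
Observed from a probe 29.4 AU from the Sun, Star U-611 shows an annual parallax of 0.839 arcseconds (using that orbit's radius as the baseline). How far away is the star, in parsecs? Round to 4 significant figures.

35.04 pc

With baseline B (in AU) and parallax p (in arcsec), d = B/p parsecs.
d = 29.4 / 0.839 = 35.042 pc.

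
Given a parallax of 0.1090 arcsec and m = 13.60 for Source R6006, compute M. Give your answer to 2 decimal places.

M = 13.79

d = 1/p = 1/0.1090″ = 9.1743 pc.
m − M = 5 log₁₀(9.1743) − 5 = 4.8129 − 5 = -0.1871.
M = m − (m − M) = 13.60 − (-0.1871) = 13.79.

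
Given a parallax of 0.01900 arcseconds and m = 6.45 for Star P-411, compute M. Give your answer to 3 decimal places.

M = 2.844

d = 1/p = 1/0.01900″ = 52.632 pc.
m − M = 5 log₁₀(52.632) − 5 = 8.6062 − 5 = 3.6062.
M = m − (m − M) = 6.45 − 3.6062 = 2.844.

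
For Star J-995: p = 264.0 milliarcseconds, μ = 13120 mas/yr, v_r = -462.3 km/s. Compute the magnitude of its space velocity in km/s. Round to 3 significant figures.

519 km/s

d = 1/p = 1/0.2640″ = 3.7879 pc.
μ = 13120 mas/yr = 13.12 ″/yr.
v_t = 4.740 μ d = 4.740 × 13.12 × 3.7879 = 235.56 km/s.
v = √(v_r² + v_t²) = √((-462.3)² + 235.56²) = √269210 = 518.85 km/s.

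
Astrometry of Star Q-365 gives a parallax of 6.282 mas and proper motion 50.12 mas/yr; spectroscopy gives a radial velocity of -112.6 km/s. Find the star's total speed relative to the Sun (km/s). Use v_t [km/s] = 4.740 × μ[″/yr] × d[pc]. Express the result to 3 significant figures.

d = 1/p = 1/0.006282″ = 159.18 pc.
μ = 50.12 mas/yr = 0.05012 ″/yr.
v_t = 4.740 μ d = 4.740 × 0.05012 × 159.18 = 37.816 km/s.
v = √(v_r² + v_t²) = √((-112.6)² + 37.816²) = √14108.8 = 118.78 km/s.

119 km/s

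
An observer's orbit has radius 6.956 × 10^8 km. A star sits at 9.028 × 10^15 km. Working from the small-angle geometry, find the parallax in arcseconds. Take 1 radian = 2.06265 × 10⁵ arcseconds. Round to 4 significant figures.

0.01589 arcsec

θ ≈ B/d = (6.956 × 10^8) / (9.028 × 10^15) = 7.7049 × 10^-8 rad.
In arcseconds: 7.7049 × 10^-8 × 206265 = 0.015893″.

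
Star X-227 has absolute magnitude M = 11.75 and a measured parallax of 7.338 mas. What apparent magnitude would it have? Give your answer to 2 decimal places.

d = 1/p = 1/0.007338″ = 136.28 pc.
m − M = 5 log₁₀ d − 5 = 5 log₁₀(136.28) − 5 = 10.6722 − 5 = 5.6722.
m = M + (m − M) = 11.75 + 5.6722 = 17.42.

m = 17.42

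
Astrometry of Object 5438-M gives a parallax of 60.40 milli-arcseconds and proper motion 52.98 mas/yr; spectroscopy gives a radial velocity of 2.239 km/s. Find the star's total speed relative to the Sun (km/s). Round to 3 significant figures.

d = 1/p = 1/0.06040″ = 16.556 pc.
μ = 52.98 mas/yr = 0.05298 ″/yr.
v_t = 4.740 μ d = 4.740 × 0.05298 × 16.556 = 4.1576 km/s.
v = √(v_r² + v_t²) = √(2.239² + 4.1576²) = √22.2988 = 4.7222 km/s.

4.72 km/s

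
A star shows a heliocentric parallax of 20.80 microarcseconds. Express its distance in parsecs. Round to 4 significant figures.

p = 20.80 microarcseconds = 0.00002080 arcsec.
d = 1/p = 1/0.00002080 = 48077 pc.

48080 pc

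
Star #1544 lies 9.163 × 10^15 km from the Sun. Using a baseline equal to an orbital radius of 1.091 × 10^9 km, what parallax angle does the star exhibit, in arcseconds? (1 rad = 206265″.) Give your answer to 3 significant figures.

θ ≈ B/d = (1.091 × 10^9) / (9.163 × 10^15) = 1.1907 × 10^-7 rad.
In arcseconds: 1.1907 × 10^-7 × 206265 = 0.02456″.

0.0246 arcsec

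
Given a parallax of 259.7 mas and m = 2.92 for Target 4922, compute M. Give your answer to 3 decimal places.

d = 1/p = 1/0.2597″ = 3.8506 pc.
m − M = 5 log₁₀(3.8506) − 5 = 2.9276 − 5 = -2.0724.
M = m − (m − M) = 2.92 − (-2.0724) = 4.992.

M = 4.992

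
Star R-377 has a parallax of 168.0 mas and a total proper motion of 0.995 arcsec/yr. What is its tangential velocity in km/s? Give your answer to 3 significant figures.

28.1 km/s

d = 1/p = 1/0.1680″ = 5.9524 pc.
v_t = 4.74 × μ × d = 4.74 × 0.995 × 5.9524 = 28.073 km/s.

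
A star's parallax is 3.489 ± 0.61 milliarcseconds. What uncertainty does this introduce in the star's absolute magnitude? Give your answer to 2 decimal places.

M = m − 5 log₁₀ d + 5 = m + 5 log₁₀ p + 5, so ∂M/∂p = 5/(p ln 10).
σ_M = (5/ln 10) · (σ_p/p) = 2.1715 × 0.61/3.489 = 2.1715 × 0.17484 = 0.37967.

σ_M = 0.38 mag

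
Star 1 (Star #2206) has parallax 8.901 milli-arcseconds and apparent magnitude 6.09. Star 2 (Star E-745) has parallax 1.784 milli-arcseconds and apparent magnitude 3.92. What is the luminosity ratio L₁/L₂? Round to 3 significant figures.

d₁ = 1/p₁ = 1/0.008901″ = 112.35 pc; d₂ = 1/p₂ = 1/0.001784″ = 560.54 pc.
M₁ = m₁ − 5 log₁₀ d₁ + 5 = 6.09 − 10.2529 + 5 = 0.8371.
M₂ = 3.92 − 13.7430 + 5 = -4.8230.
L₁/L₂ = 10^(0.4(M₂ − M₁)) = 10^(0.4 × (-5.6601)) = 10^(-2.26404) = 0.0054445.

L₁/L₂ = 0.00544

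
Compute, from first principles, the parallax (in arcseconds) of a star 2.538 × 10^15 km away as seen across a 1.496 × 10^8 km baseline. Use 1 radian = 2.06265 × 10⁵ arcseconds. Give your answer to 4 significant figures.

θ ≈ B/d = (1.496 × 10^8) / (2.538 × 10^15) = 5.8944 × 10^-8 rad.
In arcseconds: 5.8944 × 10^-8 × 206265 = 0.012158″.

0.01216 arcsec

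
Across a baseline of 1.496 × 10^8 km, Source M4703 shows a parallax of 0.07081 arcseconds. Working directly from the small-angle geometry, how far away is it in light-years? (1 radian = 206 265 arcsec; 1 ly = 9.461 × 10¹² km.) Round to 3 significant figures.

θ = 0.07081″ = 0.07081/206265 = 3.4330 × 10^-7 rad.
d = B/θ = (1.496 × 10^8) / (3.4330 × 10^-7) = 4.3577 × 10^14 km = (4.3577 × 10^14) / (9.461 × 10^12) ly = 46.06 ly.

46.1 ly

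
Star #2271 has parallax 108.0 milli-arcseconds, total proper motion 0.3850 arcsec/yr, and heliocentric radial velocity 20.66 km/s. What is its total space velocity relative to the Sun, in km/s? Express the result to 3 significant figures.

26.7 km/s

d = 1/p = 1/0.1080″ = 9.2593 pc.
v_t = 4.740 μ d = 4.740 × 0.3850 × 9.2593 = 16.897 km/s.
v = √(v_r² + v_t²) = √(20.66² + 16.897²) = √712.344 = 26.69 km/s.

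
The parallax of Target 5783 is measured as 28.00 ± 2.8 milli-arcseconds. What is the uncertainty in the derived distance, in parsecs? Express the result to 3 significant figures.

d = 1/p, so σ_d = σ_p / p².
σ_d = 0.00280 / (0.02800)² = 0.00280 / 0.000784 = 3.5714 pc.

3.57 pc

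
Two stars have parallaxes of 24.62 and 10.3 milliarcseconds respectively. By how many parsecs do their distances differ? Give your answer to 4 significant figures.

d_A = 1/0.02462″ = 40.617 pc; d_B = 1/0.01030″ = 97.087 pc.
|d_B − d_A| = |97.087 − 40.617| = 56.47 pc.

56.47 pc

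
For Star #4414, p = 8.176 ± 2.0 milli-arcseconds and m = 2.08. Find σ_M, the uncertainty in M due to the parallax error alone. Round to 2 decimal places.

σ_M = 0.53 mag

M = m − 5 log₁₀ d + 5 = m + 5 log₁₀ p + 5, so ∂M/∂p = 5/(p ln 10).
σ_M = (5/ln 10) · (σ_p/p) = 2.1715 × 2.0/8.176 = 2.1715 × 0.24462 = 0.53119.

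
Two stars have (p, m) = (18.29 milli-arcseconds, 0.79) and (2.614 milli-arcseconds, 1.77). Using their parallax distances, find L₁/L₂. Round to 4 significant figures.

L₁/L₂ = 0.05037

d₁ = 1/p₁ = 1/0.01829″ = 54.675 pc; d₂ = 1/p₂ = 1/0.002614″ = 382.56 pc.
M₁ = m₁ − 5 log₁₀ d₁ + 5 = 0.79 − 8.6889 + 5 = -2.8989.
M₂ = 1.77 − 12.9135 + 5 = -6.1435.
L₁/L₂ = 10^(0.4(M₂ − M₁)) = 10^(0.4 × (-3.2446)) = 10^(-1.29784) = 0.050369.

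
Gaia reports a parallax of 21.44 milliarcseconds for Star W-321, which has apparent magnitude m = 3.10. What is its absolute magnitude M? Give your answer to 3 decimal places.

M = -0.244

d = 1/p = 1/0.02144″ = 46.642 pc.
m − M = 5 log₁₀(46.642) − 5 = 8.3439 − 5 = 3.3439.
M = m − (m − M) = 3.10 − 3.3439 = -0.244.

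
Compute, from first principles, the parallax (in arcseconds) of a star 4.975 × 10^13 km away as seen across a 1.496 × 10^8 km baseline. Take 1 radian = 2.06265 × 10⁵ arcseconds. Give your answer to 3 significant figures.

0.620 arcsec

θ ≈ B/d = (1.496 × 10^8) / (4.975 × 10^13) = 3.0070 × 10^-6 rad.
In arcseconds: 3.0070 × 10^-6 × 206265 = 0.62024″.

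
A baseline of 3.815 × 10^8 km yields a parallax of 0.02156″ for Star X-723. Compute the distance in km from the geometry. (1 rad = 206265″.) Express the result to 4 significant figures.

θ = 0.02156″ = 0.02156/206265 = 1.0453 × 10^-7 rad.
d = B/θ = (3.815 × 10^8) / (1.0453 × 10^-7) = 3.6497 × 10^15 km.

3.650 × 10^15 km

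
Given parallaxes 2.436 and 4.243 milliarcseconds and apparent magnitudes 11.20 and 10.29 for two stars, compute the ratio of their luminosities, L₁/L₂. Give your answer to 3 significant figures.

d₁ = 1/p₁ = 1/0.002436″ = 410.51 pc; d₂ = 1/p₂ = 1/0.004243″ = 235.68 pc.
M₁ = m₁ − 5 log₁₀ d₁ + 5 = 11.20 − 13.0666 + 5 = 3.1334.
M₂ = 10.29 − 11.8616 + 5 = 3.4284.
L₁/L₂ = 10^(0.4(M₂ − M₁)) = 10^(0.4 × 0.2950) = 10^0.11800 = 1.3122.

L₁/L₂ = 1.31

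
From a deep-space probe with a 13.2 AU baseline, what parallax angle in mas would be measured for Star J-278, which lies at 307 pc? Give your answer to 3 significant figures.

p (arcsec) = B (AU) / d (pc).
p = 13.2 / 307 = 0.042997 arcsec = 42.997 mas.

43.0 mas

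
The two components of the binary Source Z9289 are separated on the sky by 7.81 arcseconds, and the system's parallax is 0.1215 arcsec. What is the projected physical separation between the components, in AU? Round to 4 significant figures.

d = 1/p = 1/0.1215″ = 8.2305 pc.
At distance d (pc), an angle of θ arcsec spans θ·d AU: s = 7.81 × 8.2305 = 64.28 AU.

64.28 AU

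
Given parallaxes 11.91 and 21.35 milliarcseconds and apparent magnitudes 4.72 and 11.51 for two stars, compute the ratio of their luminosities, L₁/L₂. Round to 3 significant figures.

L₁/L₂ = 1670

d₁ = 1/p₁ = 1/0.01191″ = 83.963 pc; d₂ = 1/p₂ = 1/0.02135″ = 46.838 pc.
M₁ = m₁ − 5 log₁₀ d₁ + 5 = 4.72 − 9.6204 + 5 = 0.0996.
M₂ = 11.51 − 8.3530 + 5 = 8.1570.
L₁/L₂ = 10^(0.4(M₂ − M₁)) = 10^(0.4 × 8.0574) = 10^3.22296 = 1670.9.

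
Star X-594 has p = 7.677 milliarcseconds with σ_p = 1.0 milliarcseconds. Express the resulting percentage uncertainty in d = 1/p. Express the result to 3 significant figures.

13.0%

For d = 1/p, |σ_d/d| = |σ_p/p|.
σ_p/p = 1.0 / 7.677 = 0.13026 = 13.026%.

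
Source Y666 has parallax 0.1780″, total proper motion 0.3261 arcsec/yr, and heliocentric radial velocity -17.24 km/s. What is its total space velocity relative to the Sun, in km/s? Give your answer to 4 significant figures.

19.30 km/s

d = 1/p = 1/0.1780″ = 5.618 pc.
v_t = 4.740 μ d = 4.740 × 0.3261 × 5.618 = 8.6838 km/s.
v = √(v_r² + v_t²) = √((-17.24)² + 8.6838²) = √372.626 = 19.304 km/s.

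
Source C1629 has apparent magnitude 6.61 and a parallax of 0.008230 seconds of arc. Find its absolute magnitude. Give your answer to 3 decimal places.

d = 1/p = 1/0.008230″ = 121.51 pc.
m − M = 5 log₁₀(121.51) − 5 = 10.4231 − 5 = 5.4231.
M = m − (m − M) = 6.61 − 5.4231 = 1.187.

M = 1.187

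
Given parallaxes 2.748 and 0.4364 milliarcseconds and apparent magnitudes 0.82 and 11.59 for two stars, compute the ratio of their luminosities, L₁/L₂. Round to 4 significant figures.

L₁/L₂ = 512.5

d₁ = 1/p₁ = 1/0.002748″ = 363.9 pc; d₂ = 1/p₂ = 1/0.0004364″ = 2291.5 pc.
M₁ = m₁ − 5 log₁₀ d₁ + 5 = 0.82 − 12.8049 + 5 = -6.9849.
M₂ = 11.59 − 16.8006 + 5 = -0.2106.
L₁/L₂ = 10^(0.4(M₂ − M₁)) = 10^(0.4 × 6.7743) = 10^2.70972 = 512.53.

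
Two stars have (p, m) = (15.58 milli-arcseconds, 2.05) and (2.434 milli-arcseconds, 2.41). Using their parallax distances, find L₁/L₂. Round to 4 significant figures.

d₁ = 1/p₁ = 1/0.01558″ = 64.185 pc; d₂ = 1/p₂ = 1/0.002434″ = 410.85 pc.
M₁ = m₁ − 5 log₁₀ d₁ + 5 = 2.05 − 9.0372 + 5 = -1.9872.
M₂ = 2.41 − 13.0684 + 5 = -5.6584.
L₁/L₂ = 10^(0.4(M₂ − M₁)) = 10^(0.4 × (-3.6712)) = 10^(-1.46848) = 0.034003.

L₁/L₂ = 0.03400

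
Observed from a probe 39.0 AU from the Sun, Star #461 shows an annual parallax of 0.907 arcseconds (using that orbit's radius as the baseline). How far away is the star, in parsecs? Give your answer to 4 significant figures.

With baseline B (in AU) and parallax p (in arcsec), d = B/p parsecs.
d = 39.0 / 0.907 = 42.999 pc.

43.00 pc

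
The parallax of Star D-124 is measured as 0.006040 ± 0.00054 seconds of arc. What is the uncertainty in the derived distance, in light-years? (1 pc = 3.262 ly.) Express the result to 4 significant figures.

d = 1/p, so σ_d = σ_p / p².
σ_d = 0.000540 / (0.006040)² = 0.000540 / 0.000036482 = 14.802 pc = 14.802 × 3.262 ly = 48.284 ly.

48.28 ly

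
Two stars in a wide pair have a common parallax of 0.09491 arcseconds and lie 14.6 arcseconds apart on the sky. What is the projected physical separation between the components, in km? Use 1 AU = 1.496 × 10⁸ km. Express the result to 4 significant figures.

2.301 × 10^10 km

d = 1/p = 1/0.09491″ = 10.536 pc.
At distance d (pc), an angle of θ arcsec spans θ·d AU: s = 14.6 × 10.536 = 153.83 AU.
= 153.83 × 1.496 × 10⁸ km = 2.3013 × 10^10 km.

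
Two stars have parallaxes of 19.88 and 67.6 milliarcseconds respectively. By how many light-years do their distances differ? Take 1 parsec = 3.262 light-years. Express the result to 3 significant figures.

d_A = 1/0.01988″ = 50.302 pc; d_B = 1/0.06760″ = 14.793 pc.
|d_B − d_A| = |14.793 − 50.302| = 35.509 pc = 35.509 × 3.262 ly = 115.83 ly.

116 ly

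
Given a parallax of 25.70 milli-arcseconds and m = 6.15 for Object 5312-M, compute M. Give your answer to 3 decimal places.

M = 3.200

d = 1/p = 1/0.02570″ = 38.911 pc.
m − M = 5 log₁₀(38.911) − 5 = 7.9504 − 5 = 2.9504.
M = m − (m − M) = 6.15 − 2.9504 = 3.200.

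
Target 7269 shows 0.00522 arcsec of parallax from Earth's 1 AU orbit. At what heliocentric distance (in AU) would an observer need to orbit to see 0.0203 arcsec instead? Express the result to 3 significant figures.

3.89 AU

Parallax scales linearly with baseline: p ∝ B, so B = p_target / p_Earth × 1 AU.
B = 0.0203 / 0.00522 = 3.8889 AU.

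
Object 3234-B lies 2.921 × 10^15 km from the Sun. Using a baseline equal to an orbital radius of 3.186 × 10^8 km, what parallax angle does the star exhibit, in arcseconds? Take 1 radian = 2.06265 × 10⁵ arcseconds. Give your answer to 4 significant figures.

θ ≈ B/d = (3.186 × 10^8) / (2.921 × 10^15) = 1.0907 × 10^-7 rad.
In arcseconds: 1.0907 × 10^-7 × 206265 = 0.022497″.

0.02250 arcsec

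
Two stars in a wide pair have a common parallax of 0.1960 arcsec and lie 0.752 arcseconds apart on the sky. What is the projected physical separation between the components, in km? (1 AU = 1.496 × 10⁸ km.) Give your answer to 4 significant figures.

5.740 × 10^8 km

d = 1/p = 1/0.1960″ = 5.102 pc.
At distance d (pc), an angle of θ arcsec spans θ·d AU: s = 0.752 × 5.102 = 3.8367 AU.
= 3.8367 × 1.496 × 10⁸ km = 5.7397 × 10^8 km.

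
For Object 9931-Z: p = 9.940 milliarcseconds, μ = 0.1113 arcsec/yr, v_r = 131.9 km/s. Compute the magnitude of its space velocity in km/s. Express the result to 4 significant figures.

d = 1/p = 1/0.009940″ = 100.6 pc.
v_t = 4.740 μ d = 4.740 × 0.1113 × 100.6 = 53.073 km/s.
v = √(v_r² + v_t²) = √(131.9² + 53.073²) = √20214.4 = 142.18 km/s.

142.2 km/s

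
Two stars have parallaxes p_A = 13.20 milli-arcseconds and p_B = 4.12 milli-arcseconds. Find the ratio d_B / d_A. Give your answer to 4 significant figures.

3.204

Since d = 1/p, d_B/d_A = p_A/p_B.
= 13.20 / 4.12 = 3.2039.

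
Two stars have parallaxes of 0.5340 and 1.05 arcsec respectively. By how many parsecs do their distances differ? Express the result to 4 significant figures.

0.9203 pc

d_A = 1/0.5340″ = 1.8727 pc; d_B = 1/1.050″ = 0.95238 pc.
|d_B − d_A| = |0.95238 − 1.8727| = 0.92032 pc.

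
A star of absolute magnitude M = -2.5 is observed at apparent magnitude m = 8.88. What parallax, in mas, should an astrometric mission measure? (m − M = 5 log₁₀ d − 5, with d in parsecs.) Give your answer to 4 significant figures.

0.5297 mas

m − M = 8.88 − (-2.5) = 11.38.
d = 10^((m−M)/5 + 1) = 10^3.276 = 1888 pc.
p = 1/d = 1/1888 = 0.00052966 arcsec = 0.52966 mas.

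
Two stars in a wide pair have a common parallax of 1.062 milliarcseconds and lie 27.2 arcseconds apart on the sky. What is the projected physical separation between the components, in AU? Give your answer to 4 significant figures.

d = 1/p = 1/0.001062″ = 941.62 pc.
At distance d (pc), an angle of θ arcsec spans θ·d AU: s = 27.2 × 941.62 = 25612 AU.

25610 AU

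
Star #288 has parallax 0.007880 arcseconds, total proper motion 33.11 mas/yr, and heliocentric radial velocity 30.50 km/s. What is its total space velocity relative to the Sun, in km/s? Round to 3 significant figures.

36.4 km/s

d = 1/p = 1/0.007880″ = 126.9 pc.
μ = 33.11 mas/yr = 0.03311 ″/yr.
v_t = 4.740 μ d = 4.740 × 0.03311 × 126.9 = 19.916 km/s.
v = √(v_r² + v_t²) = √(30.50² + 19.916²) = √1326.9 = 36.427 km/s.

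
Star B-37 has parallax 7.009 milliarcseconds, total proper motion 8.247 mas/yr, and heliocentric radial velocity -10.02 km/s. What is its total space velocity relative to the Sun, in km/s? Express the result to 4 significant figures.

d = 1/p = 1/0.007009″ = 142.67 pc.
μ = 8.247 mas/yr = 0.008247 ″/yr.
v_t = 4.740 μ d = 4.740 × 0.008247 × 142.67 = 5.5771 km/s.
v = √(v_r² + v_t²) = √((-10.02)² + 5.5771²) = √131.504 = 11.468 km/s.

11.47 km/s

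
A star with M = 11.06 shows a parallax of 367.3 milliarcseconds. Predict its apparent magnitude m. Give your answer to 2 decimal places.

d = 1/p = 1/0.3673″ = 2.7226 pc.
m − M = 5 log₁₀ d − 5 = 5 log₁₀(2.7226) − 5 = 2.1749 − 5 = -2.8251.
m = M + (m − M) = 11.06 + (-2.8251) = 8.23.

m = 8.23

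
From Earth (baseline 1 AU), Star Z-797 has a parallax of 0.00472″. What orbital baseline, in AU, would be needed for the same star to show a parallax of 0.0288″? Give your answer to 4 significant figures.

6.102 AU

Parallax scales linearly with baseline: p ∝ B, so B = p_target / p_Earth × 1 AU.
B = 0.0288 / 0.00472 = 6.1017 AU.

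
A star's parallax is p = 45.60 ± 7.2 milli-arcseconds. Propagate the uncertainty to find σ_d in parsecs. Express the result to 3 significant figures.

d = 1/p, so σ_d = σ_p / p².
σ_d = 0.00720 / (0.04560)² = 0.00720 / 0.0020794 = 3.4625 pc.

3.46 pc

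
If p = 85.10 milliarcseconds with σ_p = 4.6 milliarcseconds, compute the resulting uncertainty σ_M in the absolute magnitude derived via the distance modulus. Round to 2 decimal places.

M = m − 5 log₁₀ d + 5 = m + 5 log₁₀ p + 5, so ∂M/∂p = 5/(p ln 10).
σ_M = (5/ln 10) · (σ_p/p) = 2.1715 × 4.6/85.10 = 2.1715 × 0.054054 = 0.11738.

σ_M = 0.12 mag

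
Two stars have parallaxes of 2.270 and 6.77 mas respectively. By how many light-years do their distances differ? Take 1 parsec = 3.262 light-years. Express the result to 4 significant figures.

d_A = 1/0.002270″ = 440.53 pc; d_B = 1/0.006770″ = 147.71 pc.
|d_B − d_A| = |147.71 − 440.53| = 292.82 pc = 292.82 × 3.262 ly = 955.18 ly.

955.2 ly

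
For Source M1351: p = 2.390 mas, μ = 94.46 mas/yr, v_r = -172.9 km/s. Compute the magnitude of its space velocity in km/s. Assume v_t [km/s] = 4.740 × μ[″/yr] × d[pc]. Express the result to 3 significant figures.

d = 1/p = 1/0.002390″ = 418.41 pc.
μ = 94.46 mas/yr = 0.09446 ″/yr.
v_t = 4.740 μ d = 4.740 × 0.09446 × 418.41 = 187.34 km/s.
v = √(v_r² + v_t²) = √((-172.9)² + 187.34²) = √64990.7 = 254.93 km/s.

255 km/s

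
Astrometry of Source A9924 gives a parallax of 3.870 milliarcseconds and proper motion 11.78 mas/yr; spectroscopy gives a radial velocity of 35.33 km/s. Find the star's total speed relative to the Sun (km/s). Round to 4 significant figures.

38.16 km/s

d = 1/p = 1/0.003870″ = 258.4 pc.
μ = 11.78 mas/yr = 0.01178 ″/yr.
v_t = 4.740 μ d = 4.740 × 0.01178 × 258.4 = 14.428 km/s.
v = √(v_r² + v_t²) = √(35.33² + 14.428²) = √1456.38 = 38.163 km/s.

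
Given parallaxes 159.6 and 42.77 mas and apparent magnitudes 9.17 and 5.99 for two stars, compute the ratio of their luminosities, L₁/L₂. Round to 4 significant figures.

L₁/L₂ = 0.003839

d₁ = 1/p₁ = 1/0.1596″ = 6.2657 pc; d₂ = 1/p₂ = 1/0.04277″ = 23.381 pc.
M₁ = m₁ − 5 log₁₀ d₁ + 5 = 9.17 − 3.9848 + 5 = 10.1852.
M₂ = 5.99 − 6.8443 + 5 = 4.1457.
L₁/L₂ = 10^(0.4(M₂ − M₁)) = 10^(0.4 × (-6.0395)) = 10^(-2.41580) = 0.0038388.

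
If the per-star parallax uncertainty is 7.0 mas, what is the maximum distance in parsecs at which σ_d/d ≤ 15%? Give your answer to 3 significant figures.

σ_d/d = σ_p/p, so the condition is σ_p/p ≤ 0.15, i.e. p ≥ σ_p/0.15.
p_min = 7.0/0.15 = 46.667 mas = 0.046667 arcsec.
d_max = 1/p_min = 1/0.046667 = 21.428 pc.

21.4 pc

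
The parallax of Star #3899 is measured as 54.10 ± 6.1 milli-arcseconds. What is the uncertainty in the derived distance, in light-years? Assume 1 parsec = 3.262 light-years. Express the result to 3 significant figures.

d = 1/p, so σ_d = σ_p / p².
σ_d = 0.00610 / (0.05410)² = 0.00610 / 0.0029268 = 2.0842 pc = 2.0842 × 3.262 ly = 6.7987 ly.

6.80 ly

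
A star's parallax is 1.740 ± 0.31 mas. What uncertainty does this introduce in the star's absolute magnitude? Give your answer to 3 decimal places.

σ_M = 0.387 mag

M = m − 5 log₁₀ d + 5 = m + 5 log₁₀ p + 5, so ∂M/∂p = 5/(p ln 10).
σ_M = (5/ln 10) · (σ_p/p) = 2.1715 × 0.31/1.740 = 2.1715 × 0.17816 = 0.38687.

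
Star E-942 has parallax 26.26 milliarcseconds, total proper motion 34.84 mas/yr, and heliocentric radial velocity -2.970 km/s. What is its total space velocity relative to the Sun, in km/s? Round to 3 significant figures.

6.95 km/s

d = 1/p = 1/0.02626″ = 38.081 pc.
μ = 34.84 mas/yr = 0.03484 ″/yr.
v_t = 4.740 μ d = 4.740 × 0.03484 × 38.081 = 6.2888 km/s.
v = √(v_r² + v_t²) = √((-2.970)² + 6.2888²) = √48.3699 = 6.9548 km/s.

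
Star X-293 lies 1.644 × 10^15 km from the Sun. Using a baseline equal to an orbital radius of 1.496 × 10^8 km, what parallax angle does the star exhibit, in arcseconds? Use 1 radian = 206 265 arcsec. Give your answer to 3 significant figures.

0.0188 arcsec

θ ≈ B/d = (1.496 × 10^8) / (1.644 × 10^15) = 9.0998 × 10^-8 rad.
In arcseconds: 9.0998 × 10^-8 × 206265 = 0.01877″.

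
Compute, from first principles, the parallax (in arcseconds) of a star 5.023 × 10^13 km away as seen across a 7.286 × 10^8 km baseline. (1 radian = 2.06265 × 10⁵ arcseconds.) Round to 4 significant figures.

2.992 arcsec

θ ≈ B/d = (7.286 × 10^8) / (5.023 × 10^13) = 1.4505 × 10^-5 rad.
In arcseconds: 1.4505 × 10^-5 × 206265 = 2.9919″.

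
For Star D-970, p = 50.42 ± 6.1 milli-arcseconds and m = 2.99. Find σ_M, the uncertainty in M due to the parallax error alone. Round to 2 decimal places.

σ_M = 0.26 mag

M = m − 5 log₁₀ d + 5 = m + 5 log₁₀ p + 5, so ∂M/∂p = 5/(p ln 10).
σ_M = (5/ln 10) · (σ_p/p) = 2.1715 × 6.1/50.42 = 2.1715 × 0.12098 = 0.26271.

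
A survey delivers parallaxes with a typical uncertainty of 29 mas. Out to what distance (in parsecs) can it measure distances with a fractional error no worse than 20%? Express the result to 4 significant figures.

6.897 pc

σ_d/d = σ_p/p, so the condition is σ_p/p ≤ 0.20, i.e. p ≥ σ_p/0.20.
p_min = 29/0.20 = 145 mas = 0.145 arcsec.
d_max = 1/p_min = 1/0.145 = 6.8966 pc.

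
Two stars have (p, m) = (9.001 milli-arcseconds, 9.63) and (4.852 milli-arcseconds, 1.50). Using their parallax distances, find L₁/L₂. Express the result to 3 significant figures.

L₁/L₂ = 0.000163

d₁ = 1/p₁ = 1/0.009001″ = 111.1 pc; d₂ = 1/p₂ = 1/0.004852″ = 206.1 pc.
M₁ = m₁ − 5 log₁₀ d₁ + 5 = 9.63 − 10.2286 + 5 = 4.4014.
M₂ = 1.50 − 11.5704 + 5 = -5.0704.
L₁/L₂ = 10^(0.4(M₂ − M₁)) = 10^(0.4 × (-9.4718)) = 10^(-3.78872) = 0.00016266.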